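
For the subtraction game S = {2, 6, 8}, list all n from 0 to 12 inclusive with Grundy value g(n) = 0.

0, 1, 4, 5

Build the Grundy sequence with g(k) = mex{g(k−s) : s ∈ {2, 6, 8}, s ≤ k}:
g(0) = mex{} = 0
g(1) = mex{} = 0
g(2) = mex{0} = 1
g(3) = mex{0} = 1
g(4) = mex{1} = 0
g(5) = mex{1} = 0
g(6) = mex{0} = 1
g(7) = mex{0} = 1
g(8) = mex{0,1} = 2
g(9) = mex{0,1} = 2
g(10) = mex{0,1,2} = 3
g(11) = mex{0,1,2} = 3
g(12) = mex{0,1,3} = 2
The P-positions (g = 0) in 0..12 are 0, 1, 4, 5.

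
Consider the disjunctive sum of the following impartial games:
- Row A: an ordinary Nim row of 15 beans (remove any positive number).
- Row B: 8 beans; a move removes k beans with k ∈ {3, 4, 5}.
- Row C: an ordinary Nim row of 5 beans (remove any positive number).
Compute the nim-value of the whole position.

Row A is a plain Nim row of size 15, so its Grundy value is 15.
Build the Grundy sequence for row B with g(k) = mex{g(k−s) : s ∈ {3, 4, 5}, s ≤ k}:
g(0) = mex{} = 0
g(1) = mex{} = 0
g(2) = mex{} = 0
g(3) = mex{0} = 1
g(4) = mex{0} = 1
g(5) = mex{0} = 1
g(6) = mex{0,1} = 2
g(7) = mex{0,1} = 2
g(8) = mex{1} = 0
So g(8) = 0.
Row C is a plain Nim row of size 5, so its Grundy value is 5.
By the Sprague-Grundy theorem, the Grundy value of a sum of independent games is the XOR of the component values.
Combined value = 15 ⊕ 0 ⊕ 5 = 10.

10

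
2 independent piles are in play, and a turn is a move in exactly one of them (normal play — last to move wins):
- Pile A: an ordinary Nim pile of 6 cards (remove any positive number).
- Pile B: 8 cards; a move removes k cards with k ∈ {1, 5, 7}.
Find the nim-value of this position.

6

Pile A is a plain Nim pile of size 6, so its Grundy value is 6.
Grundy values for pile B (subtraction set {1, 5, 7}):
g(0) = mex{} = 0
g(1) = mex{0} = 1
g(2) = mex{1} = 0
g(3) = mex{0} = 1
g(4) = mex{1} = 0
g(5) = mex{0} = 1
g(6) = mex{1} = 0
g(7) = mex{0} = 1
g(8) = mex{1} = 0
So g(8) = 0.
The value of a disjunctive sum is the nim-sum of the parts.
Combined value = 6 XOR 0 = 6.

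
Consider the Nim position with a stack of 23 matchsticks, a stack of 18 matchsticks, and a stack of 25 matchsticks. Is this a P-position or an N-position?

Bitwise XOR of the heap sizes:
  10111  (23)
  10010  (18)
  11001  (25)
  -----
  11100  (28)
The nim-sum is 28 ≠ 0, so this is an N-position: the player to move can win.

N-position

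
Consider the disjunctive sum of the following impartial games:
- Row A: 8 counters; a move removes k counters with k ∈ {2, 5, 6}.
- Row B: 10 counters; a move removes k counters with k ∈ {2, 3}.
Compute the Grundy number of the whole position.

0

For row A, compute g(0), g(1), … with moves {2, 5, 6}:
k:     0  1  2  3  4  5  6  7  8
g(k):  0  0  1  1  0  2  1  3  0
So g(8) = 0.
For row B, compute g(0), g(1), … with moves {2, 3}:
g(0) = mex{} = 0
g(1) = mex{} = 0
g(2) = mex{0} = 1
g(3) = mex{0} = 1
g(4) = mex{0,1} = 2
g(5) = mex{1} = 0
g(6) = mex{1,2} = 0
g(7) = mex{0,2} = 1
g(8) = mex{0} = 1
g(9) = mex{0,1} = 2
g(10) = mex{1} = 0
So g(10) = 0.
The value of a disjunctive sum is the nim-sum of the parts.
Combined value = 0 XOR 0 = 0.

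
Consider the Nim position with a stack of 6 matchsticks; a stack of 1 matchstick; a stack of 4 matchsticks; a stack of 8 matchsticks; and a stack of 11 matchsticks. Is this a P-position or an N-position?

Nim-sum: 6 ⊕ 1 ⊕ 4 ⊕ 8 ⊕ 11 = 0.
The nim-sum is 0, so this is a P-position: the player to move is in a losing position under optimal play.

P-position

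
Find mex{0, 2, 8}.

0 is in the set but 1 is not, so the mex is 1.

1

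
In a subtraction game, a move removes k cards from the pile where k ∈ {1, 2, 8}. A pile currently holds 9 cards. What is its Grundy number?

0

Grundy values for subtraction set {1, 2, 8}:
k:     0  1  2  3  4  5  6  7  8  9
g(k):  0  1  2  0  1  2  0  1  2  0
So g(9) = 0.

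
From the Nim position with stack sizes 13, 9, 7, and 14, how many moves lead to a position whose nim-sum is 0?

Nim-sum: 13 ⊕ 9 ⊕ 7 ⊕ 14 = 13.
The overall nim-sum is X = 13. A stack of size p has a winning move iff p XOR X < p (reduce it to p XOR X).
  13: 13 XOR 13 = 0 < 13 — winning move (to 0).
  9: 9 XOR 13 = 4 < 9 — winning move (to 4).
  7: 7 XOR 13 = 10 ≥ 7 — no move.
  14: 14 XOR 13 = 3 < 14 — winning move (to 3).
That gives 3 winning moves.

3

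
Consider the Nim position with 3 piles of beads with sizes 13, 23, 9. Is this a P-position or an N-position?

Compute the nim-sum pairwise:
13 ⊕ 23 = 26
26 ⊕ 9 = 19
The nim-sum is 19 ≠ 0, so this is an N-position: the player to move can win.

N-position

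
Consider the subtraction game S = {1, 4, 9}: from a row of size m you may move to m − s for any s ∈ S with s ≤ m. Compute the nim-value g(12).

Grundy values for subtraction set {1, 4, 9}:
k:     0  1  2  3  4  5  6  7  8  9 10 11 12
g(k):  0  1  0  1  2  0  1  0  1  2  0  1  0
So g(12) = 0.

0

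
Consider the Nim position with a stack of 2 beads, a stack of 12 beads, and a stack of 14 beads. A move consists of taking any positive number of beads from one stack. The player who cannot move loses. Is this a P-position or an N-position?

P-position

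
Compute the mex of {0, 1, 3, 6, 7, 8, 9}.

2

The values 0, 1 are all present; 2 is the first non-negative integer missing from the set.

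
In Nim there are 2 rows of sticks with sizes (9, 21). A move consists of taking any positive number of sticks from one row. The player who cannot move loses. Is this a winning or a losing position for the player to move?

Write each in binary and XOR column by column:
  01001  (9)
  10101  (21)
  -----
  11100  (28)
The nim-sum is 28 ≠ 0, so this is an N-position: the player to move can win.

Winning position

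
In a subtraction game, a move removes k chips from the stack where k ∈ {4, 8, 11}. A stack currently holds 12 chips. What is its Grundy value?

Build the Grundy sequence with g(k) = mex{g(k−s) : s ∈ {4, 8, 11}, s ≤ k}:
k:     0  1  2  3  4  5  6  7  8  9 10 11 12
g(k):  0  0  0  0  1  1  1  1  2  2  2  2  3
So g(12) = 3.

3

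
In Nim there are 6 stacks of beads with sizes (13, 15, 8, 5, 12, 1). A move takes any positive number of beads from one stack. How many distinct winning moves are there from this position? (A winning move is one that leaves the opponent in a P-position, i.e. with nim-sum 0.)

In binary:
  1101  (13)
  1111  (15)
  1000  (8)
  0101  (5)
  1100  (12)
  0001  (1)
  ----
  0010  (2)
The overall nim-sum is X = 2. A stack of size p has a winning move iff p XOR X < p (reduce it to p XOR X).
  13: 13 XOR 2 = 15 ≥ 13 — no move.
  15: 15 XOR 2 = 13 < 15 — winning move (to 13).
  8: 8 XOR 2 = 10 ≥ 8 — no move.
  5: 5 XOR 2 = 7 ≥ 5 — no move.
  12: 12 XOR 2 = 14 ≥ 12 — no move.
  1: 1 XOR 2 = 3 ≥ 1 — no move.
That gives 1 winning move.

1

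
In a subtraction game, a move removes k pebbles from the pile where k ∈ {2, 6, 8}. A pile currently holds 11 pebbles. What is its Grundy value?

Compute g(0), g(1), … for moves {2, 6, 8}:
k:     0  1  2  3  4  5  6  7  8  9 10 11
g(k):  0  0  1  1  0  0  1  1  2  2  3  3
So g(11) = 3.

3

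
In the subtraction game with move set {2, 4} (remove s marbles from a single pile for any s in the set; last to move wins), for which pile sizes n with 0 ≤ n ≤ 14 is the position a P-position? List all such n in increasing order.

0, 1, 6, 7, 12, 13

Build the Grundy sequence with g(k) = mex{g(k−s) : s ∈ {2, 4}, s ≤ k}:
g(0) = mex{} = 0
g(1) = mex{} = 0
g(2) = mex{0} = 1
g(3) = mex{0} = 1
g(4) = mex{0,1} = 2
g(5) = mex{0,1} = 2
g(6) = mex{1,2} = 0
g(7) = mex{1,2} = 0
g(8) = mex{0,2} = 1
g(9) = mex{0,2} = 1
g(10) = mex{0,1} = 2
g(11) = mex{0,1} = 2
g(12) = mex{1,2} = 0
g(13) = mex{1,2} = 0
g(14) = mex{0,2} = 1
The P-positions (g = 0) in 0..14 are 0, 1, 6, 7, 12, 13.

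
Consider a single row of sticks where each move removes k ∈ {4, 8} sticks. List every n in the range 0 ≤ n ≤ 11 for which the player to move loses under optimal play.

0, 1, 2, 3

Build the Grundy sequence with g(k) = mex{g(k−s) : s ∈ {4, 8}, s ≤ k}:
k:     0  1  2  3  4  5  6  7  8  9 10 11
g(k):  0  0  0  0  1  1  1  1  2  2  2  2
The P-positions (g = 0) in 0..11 are 0, 1, 2, 3.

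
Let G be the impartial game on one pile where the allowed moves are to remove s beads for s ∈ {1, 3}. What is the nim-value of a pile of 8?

0

Build the Grundy sequence with g(k) = mex{g(k−s) : s ∈ {1, 3}, s ≤ k}:
g(0) = mex{} = 0
g(1) = mex{0} = 1
g(2) = mex{1} = 0
g(3) = mex{0} = 1
g(4) = mex{1} = 0
g(5) = mex{0} = 1
g(6) = mex{1} = 0
g(7) = mex{0} = 1
g(8) = mex{1} = 0
So g(8) = 0.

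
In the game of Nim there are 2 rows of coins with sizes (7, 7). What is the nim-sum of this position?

Nim-sum: 7 ^ 7 = 0.

0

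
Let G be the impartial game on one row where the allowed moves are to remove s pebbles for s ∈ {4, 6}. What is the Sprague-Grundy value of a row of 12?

0

Grundy values for subtraction set {4, 6}:
k:     0  1  2  3  4  5  6  7  8  9 10 11 12
g(k):  0  0  0  0  1  1  1  1  2  2  0  0  0
So g(12) = 0.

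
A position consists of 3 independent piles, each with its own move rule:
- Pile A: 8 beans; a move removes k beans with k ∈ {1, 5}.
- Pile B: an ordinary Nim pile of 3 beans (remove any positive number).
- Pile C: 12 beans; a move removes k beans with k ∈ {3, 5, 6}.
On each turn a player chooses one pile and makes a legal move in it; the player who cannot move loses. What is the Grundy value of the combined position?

2

Build the Grundy sequence for pile A with g(k) = mex{g(k−s) : s ∈ {1, 5}, s ≤ k}:
k:     0  1  2  3  4  5  6  7  8
g(k):  0  1  0  1  0  1  0  1  0
So g(8) = 0.
Pile B is a plain Nim pile of size 3, so its Grundy value is 3.
For pile C, compute g(0), g(1), … with moves {3, 5, 6}:
g(0) = mex{} = 0
g(1) = mex{} = 0
g(2) = mex{} = 0
g(3) = mex{0} = 1
g(4) = mex{0} = 1
g(5) = mex{0} = 1
g(6) = mex{0,1} = 2
g(7) = mex{0,1} = 2
g(8) = mex{0,1} = 2
g(9) = mex{1,2} = 0
g(10) = mex{1,2} = 0
g(11) = mex{1,2} = 0
g(12) = mex{0,2} = 1
So g(12) = 1.
By the Sprague-Grundy theorem, the Grundy value of a sum of independent games is the XOR of the component values.
Combined value = 0 XOR 3 XOR 1 = 2.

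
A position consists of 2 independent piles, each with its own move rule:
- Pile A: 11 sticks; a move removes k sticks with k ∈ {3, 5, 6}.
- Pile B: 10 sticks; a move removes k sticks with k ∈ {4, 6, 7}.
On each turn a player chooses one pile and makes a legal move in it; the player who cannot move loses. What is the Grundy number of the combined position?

For pile A, compute g(0), g(1), … with moves {3, 5, 6}:
g(0) = mex{} = 0
g(1) = mex{} = 0
g(2) = mex{} = 0
g(3) = mex{0} = 1
g(4) = mex{0} = 1
g(5) = mex{0} = 1
g(6) = mex{0,1} = 2
g(7) = mex{0,1} = 2
g(8) = mex{0,1} = 2
g(9) = mex{1,2} = 0
g(10) = mex{1,2} = 0
g(11) = mex{1,2} = 0
So g(11) = 0.
For pile B, compute g(0), g(1), … with moves {4, 6, 7}:
k:     0  1  2  3  4  5  6  7  8  9 10
g(k):  0  0  0  0  1  1  1  1  2  2  2
So g(10) = 2.
By the Sprague-Grundy theorem, the Grundy value of a sum of independent games is the XOR of the component values.
Combined value = 0 ⊕ 2 = 2.

2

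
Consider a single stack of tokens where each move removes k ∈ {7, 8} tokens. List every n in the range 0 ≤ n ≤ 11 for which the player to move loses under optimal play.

0, 1, 2, 3, 4, 5, 6

Build the Grundy sequence with g(k) = mex{g(k−s) : s ∈ {7, 8}, s ≤ k}:
k:     0  1  2  3  4  5  6  7  8  9 10 11
g(k):  0  0  0  0  0  0  0  1  1  1  1  1
The P-positions (g = 0) in 0..11 are 0, 1, 2, 3, 4, 5, 6.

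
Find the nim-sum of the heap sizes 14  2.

Write each in binary and XOR column by column:
  1110  (14)
  0010  (2)
  ----
  1100  (12)

12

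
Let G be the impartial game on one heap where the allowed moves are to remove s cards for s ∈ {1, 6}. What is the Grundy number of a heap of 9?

Build the Grundy sequence with g(k) = mex{g(k−s) : s ∈ {1, 6}, s ≤ k}:
k:     0  1  2  3  4  5  6  7  8  9
g(k):  0  1  0  1  0  1  2  0  1  0
So g(9) = 0.

0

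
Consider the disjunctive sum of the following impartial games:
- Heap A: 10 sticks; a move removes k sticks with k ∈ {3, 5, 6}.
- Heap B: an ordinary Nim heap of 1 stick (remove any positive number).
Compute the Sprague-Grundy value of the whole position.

For heap A, compute g(0), g(1), … with moves {3, 5, 6}:
k:     0  1  2  3  4  5  6  7  8  9 10
g(k):  0  0  0  1  1  1  2  2  2  0  0
So g(10) = 0.
Heap B is a plain Nim heap of size 1, so its Grundy value is 1.
The value of a disjunctive sum is the nim-sum of the parts.
Combined value = 0 ⊕ 1 = 1.

1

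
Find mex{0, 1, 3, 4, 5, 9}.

2

The values 0, 1 are all present; 2 is the first non-negative integer missing from the set.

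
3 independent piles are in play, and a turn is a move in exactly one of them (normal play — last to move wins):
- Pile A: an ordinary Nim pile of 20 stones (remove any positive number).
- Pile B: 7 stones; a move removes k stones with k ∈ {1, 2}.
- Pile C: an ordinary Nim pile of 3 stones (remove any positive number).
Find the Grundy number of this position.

22

Pile A is a plain Nim pile of size 20, so its Grundy value is 20.
For pile B, compute g(0), g(1), … with moves {1, 2}:
g(0) = mex{} = 0
g(1) = mex{0} = 1
g(2) = mex{0,1} = 2
g(3) = mex{1,2} = 0
g(4) = mex{0,2} = 1
g(5) = mex{0,1} = 2
g(6) = mex{1,2} = 0
g(7) = mex{0,2} = 1
So g(7) = 1.
Pile C is a plain Nim pile of size 3, so its Grundy value is 3.
The value of a disjunctive sum is the nim-sum of the parts.
Combined value = 20 XOR 1 XOR 3 = 22.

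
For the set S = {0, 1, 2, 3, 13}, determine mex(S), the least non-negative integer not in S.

4

The values 0, 1, 2, 3 are all present; 4 is the first non-negative integer missing from the set.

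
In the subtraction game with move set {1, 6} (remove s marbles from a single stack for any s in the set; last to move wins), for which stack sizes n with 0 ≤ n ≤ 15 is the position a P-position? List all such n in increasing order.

Compute g(0), g(1), … for moves {1, 6}:
k:     0  1  2  3  4  5  6  7  8  9 10 11 12 13 14 15
g(k):  0  1  0  1  0  1  2  0  1  0  1  0  1  2  0  1
The P-positions (g = 0) in 0..15 are 0, 2, 4, 7, 9, 11, 14.

0, 2, 4, 7, 9, 11, 14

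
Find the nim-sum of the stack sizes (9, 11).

Compute the nim-sum pairwise:
9 XOR 11 = 2

2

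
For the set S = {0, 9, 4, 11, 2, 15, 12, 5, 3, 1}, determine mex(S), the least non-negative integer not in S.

6

The values 0, 1, 2, 3, 4, 5 are all present; 6 is the first non-negative integer missing from the set.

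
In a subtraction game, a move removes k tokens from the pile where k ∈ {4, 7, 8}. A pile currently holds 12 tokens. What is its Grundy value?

Compute g(0), g(1), … for moves {4, 7, 8}:
g(0) = mex{} = 0
g(1) = mex{} = 0
g(2) = mex{} = 0
g(3) = mex{} = 0
g(4) = mex{0} = 1
g(5) = mex{0} = 1
g(6) = mex{0} = 1
g(7) = mex{0} = 1
g(8) = mex{0,1} = 2
g(9) = mex{0,1} = 2
g(10) = mex{0,1} = 2
g(11) = mex{0,1} = 2
g(12) = mex{1,2} = 0
So g(12) = 0.

0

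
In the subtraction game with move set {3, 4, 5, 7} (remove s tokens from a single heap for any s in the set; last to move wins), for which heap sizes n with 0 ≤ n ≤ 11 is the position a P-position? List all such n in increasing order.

Compute g(0), g(1), … for moves {3, 4, 5, 7}:
k:     0  1  2  3  4  5  6  7  8  9 10 11
g(k):  0  0  0  1  1  1  2  2  2  3  0  0
The P-positions (g = 0) in 0..11 are 0, 1, 2, 10, 11.

0, 1, 2, 10, 11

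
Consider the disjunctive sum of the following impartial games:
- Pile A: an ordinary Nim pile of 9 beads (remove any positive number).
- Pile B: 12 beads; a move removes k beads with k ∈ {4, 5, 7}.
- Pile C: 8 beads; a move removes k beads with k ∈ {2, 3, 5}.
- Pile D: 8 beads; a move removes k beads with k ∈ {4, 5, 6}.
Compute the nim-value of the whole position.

Pile A is a plain Nim pile of size 9, so its Grundy value is 9.
Grundy values for pile B (subtraction set {4, 5, 7}):
k:     0  1  2  3  4  5  6  7  8  9 10 11 12
g(k):  0  0  0  0  1  1  1  1  2  2  2  0  0
So g(12) = 0.
Grundy values for pile C (subtraction set {2, 3, 5}):
k:     0  1  2  3  4  5  6  7  8
g(k):  0  0  1  1  2  2  3  0  0
So g(8) = 0.
Build the Grundy sequence for pile D with g(k) = mex{g(k−s) : s ∈ {4, 5, 6}, s ≤ k}:
k:     0  1  2  3  4  5  6  7  8
g(k):  0  0  0  0  1  1  1  1  2
So g(8) = 2.
By the Sprague-Grundy theorem, the Grundy value of a sum of independent games is the XOR of the component values.
Combined value = 9 XOR 0 XOR 0 XOR 2 = 11.

11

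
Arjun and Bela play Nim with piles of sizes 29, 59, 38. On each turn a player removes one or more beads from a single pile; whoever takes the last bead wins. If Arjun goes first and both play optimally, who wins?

Bela wins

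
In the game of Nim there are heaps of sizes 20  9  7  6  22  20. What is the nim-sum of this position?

30

Compute the nim-sum pairwise:
20 XOR 9 = 29
29 XOR 7 = 26
26 XOR 6 = 28
28 XOR 22 = 10
10 XOR 20 = 30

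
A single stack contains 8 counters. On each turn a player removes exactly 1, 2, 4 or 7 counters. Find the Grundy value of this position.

Build the Grundy sequence with g(k) = mex{g(k−s) : s ∈ {1, 2, 4, 7}, s ≤ k}:
g(0) = mex{} = 0
g(1) = mex{0} = 1
g(2) = mex{0,1} = 2
g(3) = mex{1,2} = 0
g(4) = mex{0,2} = 1
g(5) = mex{0,1} = 2
g(6) = mex{1,2} = 0
g(7) = mex{0,2} = 1
g(8) = mex{0,1} = 2
So g(8) = 2.

2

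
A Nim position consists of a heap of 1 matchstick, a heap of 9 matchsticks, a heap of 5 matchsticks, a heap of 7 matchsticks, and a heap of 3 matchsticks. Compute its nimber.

Compute the nim-sum pairwise:
1 ⊕ 9 = 8
8 ⊕ 5 = 13
13 ⊕ 7 = 10
10 ⊕ 3 = 9

9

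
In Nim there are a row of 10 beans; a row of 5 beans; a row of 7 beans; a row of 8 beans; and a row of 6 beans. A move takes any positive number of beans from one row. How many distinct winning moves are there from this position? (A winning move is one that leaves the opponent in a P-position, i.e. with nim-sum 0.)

3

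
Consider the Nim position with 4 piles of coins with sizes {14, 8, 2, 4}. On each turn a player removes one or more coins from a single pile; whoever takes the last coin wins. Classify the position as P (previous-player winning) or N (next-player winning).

In binary:
  1110  (14)
  1000  (8)
  0010  (2)
  0100  (4)
  ----
  0000  (0)
The nim-sum is 0, so this is a P-position: the player to move is in a losing position under optimal play.

P-position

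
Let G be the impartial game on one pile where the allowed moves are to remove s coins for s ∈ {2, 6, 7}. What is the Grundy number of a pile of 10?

Compute g(0), g(1), … for moves {2, 6, 7}:
k:     0  1  2  3  4  5  6  7  8  9 10
g(k):  0  0  1  1  0  0  1  1  2  0  3
So g(10) = 3.

3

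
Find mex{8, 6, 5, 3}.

0

0 is not in the set, so the mex is 0.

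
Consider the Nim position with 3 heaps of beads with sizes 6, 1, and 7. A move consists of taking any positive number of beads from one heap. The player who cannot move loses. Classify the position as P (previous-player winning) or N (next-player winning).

P-position

Nim-sum: 6 ^ 1 ^ 7 = 0.
The nim-sum is 0, so this is a P-position: the player to move is in a losing position under optimal play.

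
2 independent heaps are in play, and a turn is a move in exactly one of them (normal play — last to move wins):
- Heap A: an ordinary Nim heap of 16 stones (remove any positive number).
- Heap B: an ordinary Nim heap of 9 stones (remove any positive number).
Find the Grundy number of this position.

25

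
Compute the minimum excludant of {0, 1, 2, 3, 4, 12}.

5

The values 0, 1, 2, 3, 4 are all present; 5 is the first non-negative integer missing from the set.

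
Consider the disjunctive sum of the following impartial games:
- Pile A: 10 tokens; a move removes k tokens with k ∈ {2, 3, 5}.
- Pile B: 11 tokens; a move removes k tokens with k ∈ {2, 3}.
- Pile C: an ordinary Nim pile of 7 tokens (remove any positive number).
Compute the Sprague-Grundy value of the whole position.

Build the Grundy sequence for pile A with g(k) = mex{g(k−s) : s ∈ {2, 3, 5}, s ≤ k}:
k:     0  1  2  3  4  5  6  7  8  9 10
g(k):  0  0  1  1  2  2  3  0  0  1  1
So g(10) = 1.
Grundy values for pile B (subtraction set {2, 3}):
k:     0  1  2  3  4  5  6  7  8  9 10 11
g(k):  0  0  1  1  2  0  0  1  1  2  0  0
So g(11) = 0.
Pile C is a plain Nim pile of size 7, so its Grundy value is 7.
The value of a disjunctive sum is the nim-sum of the parts.
Combined value = 1 XOR 0 XOR 7 = 6.

6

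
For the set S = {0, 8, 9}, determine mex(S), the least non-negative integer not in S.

1

0 is in the set but 1 is not, so the mex is 1.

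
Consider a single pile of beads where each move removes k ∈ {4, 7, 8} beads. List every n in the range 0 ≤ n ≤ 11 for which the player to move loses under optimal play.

0, 1, 2, 3

Grundy values for subtraction set {4, 7, 8}:
k:     0  1  2  3  4  5  6  7  8  9 10 11
g(k):  0  0  0  0  1  1  1  1  2  2  2  2
The P-positions (g = 0) in 0..11 are 0, 1, 2, 3.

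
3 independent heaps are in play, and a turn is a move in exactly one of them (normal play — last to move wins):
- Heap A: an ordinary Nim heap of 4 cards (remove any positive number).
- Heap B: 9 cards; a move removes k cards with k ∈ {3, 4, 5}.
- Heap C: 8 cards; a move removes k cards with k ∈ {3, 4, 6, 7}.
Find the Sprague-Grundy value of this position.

Heap A is a plain Nim heap of size 4, so its Grundy value is 4.
Grundy values for heap B (subtraction set {3, 4, 5}):
g(0) = mex{} = 0
g(1) = mex{} = 0
g(2) = mex{} = 0
g(3) = mex{0} = 1
g(4) = mex{0} = 1
g(5) = mex{0} = 1
g(6) = mex{0,1} = 2
g(7) = mex{0,1} = 2
g(8) = mex{1} = 0
g(9) = mex{1,2} = 0
So g(9) = 0.
Grundy values for heap C (subtraction set {3, 4, 6, 7}):
g(0) = mex{} = 0
g(1) = mex{} = 0
g(2) = mex{} = 0
g(3) = mex{0} = 1
g(4) = mex{0} = 1
g(5) = mex{0} = 1
g(6) = mex{0,1} = 2
g(7) = mex{0,1} = 2
g(8) = mex{0,1} = 2
So g(8) = 2.
By the Sprague-Grundy theorem, the Grundy value of a sum of independent games is the XOR of the component values.
Combined value = 4 ⊕ 0 ⊕ 2 = 6.

6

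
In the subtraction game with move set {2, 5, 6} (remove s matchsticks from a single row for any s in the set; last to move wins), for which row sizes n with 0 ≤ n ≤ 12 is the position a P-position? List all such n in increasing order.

0, 1, 4, 8, 11, 12

Compute g(0), g(1), … for moves {2, 5, 6}:
k:     0  1  2  3  4  5  6  7  8  9 10 11 12
g(k):  0  0  1  1  0  2  1  3  0  2  1  0  0
The P-positions (g = 0) in 0..12 are 0, 1, 4, 8, 11, 12.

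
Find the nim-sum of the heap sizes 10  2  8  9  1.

Write each in binary and XOR column by column:
  1010  (10)
  0010  (2)
  1000  (8)
  1001  (9)
  0001  (1)
  ----
  1000  (8)

8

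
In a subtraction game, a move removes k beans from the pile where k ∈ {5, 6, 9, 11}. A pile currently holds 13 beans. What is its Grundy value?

Build the Grundy sequence with g(k) = mex{g(k−s) : s ∈ {5, 6, 9, 11}, s ≤ k}:
k:     0  1  2  3  4  5  6  7  8  9 10 11 12 13
g(k):  0  0  0  0  0  1  1  1  1  1  2  2  2  2
So g(13) = 2.

2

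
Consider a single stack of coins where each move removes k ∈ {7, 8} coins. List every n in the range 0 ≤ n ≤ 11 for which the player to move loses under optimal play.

0, 1, 2, 3, 4, 5, 6

Grundy values for subtraction set {7, 8}:
k:     0  1  2  3  4  5  6  7  8  9 10 11
g(k):  0  0  0  0  0  0  0  1  1  1  1  1
The P-positions (g = 0) in 0..11 are 0, 1, 2, 3, 4, 5, 6.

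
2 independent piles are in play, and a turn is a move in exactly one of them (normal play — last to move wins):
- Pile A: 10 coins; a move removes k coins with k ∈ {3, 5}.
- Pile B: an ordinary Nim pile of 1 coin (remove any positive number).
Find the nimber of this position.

Build the Grundy sequence for pile A with g(k) = mex{g(k−s) : s ∈ {3, 5}, s ≤ k}:
k:     0  1  2  3  4  5  6  7  8  9 10
g(k):  0  0  0  1  1  1  2  2  0  0  0
So g(10) = 0.
Pile B is a plain Nim pile of size 1, so its Grundy value is 1.
The value of a disjunctive sum is the nim-sum of the parts.
Combined value = 0 ⊕ 1 = 1.

1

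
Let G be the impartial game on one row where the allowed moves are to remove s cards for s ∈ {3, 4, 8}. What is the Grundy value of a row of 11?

Compute g(0), g(1), … for moves {3, 4, 8}:
g(0) = mex{} = 0
g(1) = mex{} = 0
g(2) = mex{} = 0
g(3) = mex{0} = 1
g(4) = mex{0} = 1
g(5) = mex{0} = 1
g(6) = mex{0,1} = 2
g(7) = mex{1} = 0
g(8) = mex{0,1} = 2
g(9) = mex{0,1,2} = 3
g(10) = mex{0,2} = 1
g(11) = mex{0,1,2} = 3
So g(11) = 3.

3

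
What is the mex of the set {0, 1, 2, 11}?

The values 0, 1, 2 are all present; 3 is the first non-negative integer missing from the set.

3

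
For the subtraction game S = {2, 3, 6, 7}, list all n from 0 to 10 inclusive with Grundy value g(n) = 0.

0, 1, 5, 9, 10

Compute g(0), g(1), … for moves {2, 3, 6, 7}:
k:     0  1  2  3  4  5  6  7  8  9 10
g(k):  0  0  1  1  2  0  3  1  2  0  0
The P-positions (g = 0) in 0..10 are 0, 1, 5, 9, 10.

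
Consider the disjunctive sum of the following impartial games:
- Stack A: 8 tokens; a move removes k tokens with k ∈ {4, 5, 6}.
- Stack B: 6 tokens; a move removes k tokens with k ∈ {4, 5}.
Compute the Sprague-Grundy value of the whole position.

Build the Grundy sequence for stack A with g(k) = mex{g(k−s) : s ∈ {4, 5, 6}, s ≤ k}:
k:     0  1  2  3  4  5  6  7  8
g(k):  0  0  0  0  1  1  1  1  2
So g(8) = 2.
For stack B, compute g(0), g(1), … with moves {4, 5}:
g(0) = mex{} = 0
g(1) = mex{} = 0
g(2) = mex{} = 0
g(3) = mex{} = 0
g(4) = mex{0} = 1
g(5) = mex{0} = 1
g(6) = mex{0} = 1
So g(6) = 1.
The value of a disjunctive sum is the nim-sum of the parts.
Combined value = 2 ⊕ 1 = 3.

3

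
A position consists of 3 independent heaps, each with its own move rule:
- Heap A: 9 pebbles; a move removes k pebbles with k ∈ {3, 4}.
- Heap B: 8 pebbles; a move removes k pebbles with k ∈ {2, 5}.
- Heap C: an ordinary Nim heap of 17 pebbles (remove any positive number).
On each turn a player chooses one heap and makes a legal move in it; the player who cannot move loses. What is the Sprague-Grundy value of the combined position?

17

For heap A, compute g(0), g(1), … with moves {3, 4}:
k:     0  1  2  3  4  5  6  7  8  9
g(k):  0  0  0  1  1  1  2  0  0  0
So g(9) = 0.
Grundy values for heap B (subtraction set {2, 5}):
g(0) = mex{} = 0
g(1) = mex{} = 0
g(2) = mex{0} = 1
g(3) = mex{0} = 1
g(4) = mex{1} = 0
g(5) = mex{0,1} = 2
g(6) = mex{0} = 1
g(7) = mex{1,2} = 0
g(8) = mex{1} = 0
So g(8) = 0.
Heap C is a plain Nim heap of size 17, so its Grundy value is 17.
By the Sprague-Grundy theorem, the Grundy value of a sum of independent games is the XOR of the component values.
Combined value = 0 ⊕ 0 ⊕ 17 = 17.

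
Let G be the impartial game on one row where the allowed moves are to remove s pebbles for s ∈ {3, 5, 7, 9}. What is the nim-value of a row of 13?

0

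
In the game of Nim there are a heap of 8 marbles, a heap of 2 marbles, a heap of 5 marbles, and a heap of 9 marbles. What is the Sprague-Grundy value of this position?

6

Nim-sum: 8 XOR 2 XOR 5 XOR 9 = 6.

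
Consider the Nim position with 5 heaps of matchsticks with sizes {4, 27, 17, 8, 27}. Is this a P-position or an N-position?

Write each in binary and XOR column by column:
  00100  (4)
  11011  (27)
  10001  (17)
  01000  (8)
  11011  (27)
  -----
  11101  (29)
The nim-sum is 29 ≠ 0, so this is an N-position: the player to move can win.

N-position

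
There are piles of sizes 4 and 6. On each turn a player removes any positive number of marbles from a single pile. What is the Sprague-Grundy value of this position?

2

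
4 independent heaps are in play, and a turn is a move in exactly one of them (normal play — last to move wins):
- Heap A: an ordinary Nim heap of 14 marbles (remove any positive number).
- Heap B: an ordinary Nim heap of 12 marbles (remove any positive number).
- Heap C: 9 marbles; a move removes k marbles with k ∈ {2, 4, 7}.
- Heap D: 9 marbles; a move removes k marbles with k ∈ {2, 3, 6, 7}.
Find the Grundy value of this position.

2

Heap A is a plain Nim heap of size 14, so its Grundy value is 14.
Heap B is a plain Nim heap of size 12, so its Grundy value is 12.
Grundy values for heap C (subtraction set {2, 4, 7}):
k:     0  1  2  3  4  5  6  7  8  9
g(k):  0  0  1  1  2  2  0  3  1  0
So g(9) = 0.
Grundy values for heap D (subtraction set {2, 3, 6, 7}):
g(0) = mex{} = 0
g(1) = mex{} = 0
g(2) = mex{0} = 1
g(3) = mex{0} = 1
g(4) = mex{0,1} = 2
g(5) = mex{1} = 0
g(6) = mex{0,1,2} = 3
g(7) = mex{0,2} = 1
g(8) = mex{0,1,3} = 2
g(9) = mex{1,3} = 0
So g(9) = 0.
By the Sprague-Grundy theorem, the Grundy value of a sum of independent games is the XOR of the component values.
Combined value = 14 ⊕ 12 ⊕ 0 ⊕ 0 = 2.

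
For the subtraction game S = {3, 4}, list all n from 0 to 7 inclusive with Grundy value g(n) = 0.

Grundy values for subtraction set {3, 4}:
g(0) = mex{} = 0
g(1) = mex{} = 0
g(2) = mex{} = 0
g(3) = mex{0} = 1
g(4) = mex{0} = 1
g(5) = mex{0} = 1
g(6) = mex{0,1} = 2
g(7) = mex{1} = 0
The P-positions (g = 0) in 0..7 are 0, 1, 2, 7.

0, 1, 2, 7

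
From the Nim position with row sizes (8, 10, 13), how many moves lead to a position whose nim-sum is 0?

3

Nim-sum: 8 ⊕ 10 ⊕ 13 = 15.
The overall nim-sum is X = 15. A row of size p has a winning move iff p XOR X < p (reduce it to p XOR X).
  8: 8 XOR 15 = 7 < 8 — winning move (to 7).
  10: 10 XOR 15 = 5 < 10 — winning move (to 5).
  13: 13 XOR 15 = 2 < 13 — winning move (to 2).
That gives 3 winning moves.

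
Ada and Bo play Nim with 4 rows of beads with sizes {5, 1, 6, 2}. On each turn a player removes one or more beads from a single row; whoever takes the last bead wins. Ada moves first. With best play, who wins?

Nim-sum: 5 XOR 1 XOR 6 XOR 2 = 0.
The nim-sum is 0, so this is a P-position: the player to move is in a losing position under optimal play; Ada is about to move from it and so loses — Bo wins.

Bo wins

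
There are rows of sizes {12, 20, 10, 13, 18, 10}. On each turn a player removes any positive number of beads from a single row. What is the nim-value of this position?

7

Compute the nim-sum pairwise:
12 ^ 20 = 24
24 ^ 10 = 18
18 ^ 13 = 31
31 ^ 18 = 13
13 ^ 10 = 7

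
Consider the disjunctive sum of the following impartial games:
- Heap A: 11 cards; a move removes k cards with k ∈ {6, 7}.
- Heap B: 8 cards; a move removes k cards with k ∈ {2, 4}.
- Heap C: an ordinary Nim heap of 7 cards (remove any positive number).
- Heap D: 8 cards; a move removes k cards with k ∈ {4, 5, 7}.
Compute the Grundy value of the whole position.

5

Build the Grundy sequence for heap A with g(k) = mex{g(k−s) : s ∈ {6, 7}, s ≤ k}:
k:     0  1  2  3  4  5  6  7  8  9 10 11
g(k):  0  0  0  0  0  0  1  1  1  1  1  1
So g(11) = 1.
For heap B, compute g(0), g(1), … with moves {2, 4}:
k:     0  1  2  3  4  5  6  7  8
g(k):  0  0  1  1  2  2  0  0  1
So g(8) = 1.
Heap C is a plain Nim heap of size 7, so its Grundy value is 7.
Build the Grundy sequence for heap D with g(k) = mex{g(k−s) : s ∈ {4, 5, 7}, s ≤ k}:
g(0) = mex{} = 0
g(1) = mex{} = 0
g(2) = mex{} = 0
g(3) = mex{} = 0
g(4) = mex{0} = 1
g(5) = mex{0} = 1
g(6) = mex{0} = 1
g(7) = mex{0} = 1
g(8) = mex{0,1} = 2
So g(8) = 2.
The value of a disjunctive sum is the nim-sum of the parts.
Combined value = 1 XOR 1 XOR 7 XOR 2 = 5.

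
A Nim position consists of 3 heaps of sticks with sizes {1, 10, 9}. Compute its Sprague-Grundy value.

2

Write each in binary and XOR column by column:
  0001  (1)
  1010  (10)
  1001  (9)
  ----
  0010  (2)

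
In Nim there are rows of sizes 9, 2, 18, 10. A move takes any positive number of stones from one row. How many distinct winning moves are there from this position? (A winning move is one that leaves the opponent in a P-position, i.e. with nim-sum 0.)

Compute the nim-sum pairwise:
9 ^ 2 = 11
11 ^ 18 = 25
25 ^ 10 = 19
The overall nim-sum is X = 19. A row of size p has a winning move iff p XOR X < p (reduce it to p XOR X).
  9: 9 XOR 19 = 26 ≥ 9 — no move.
  2: 2 XOR 19 = 17 ≥ 2 — no move.
  18: 18 XOR 19 = 1 < 18 — winning move (to 1).
  10: 10 XOR 19 = 25 ≥ 10 — no move.
That gives 1 winning move.

1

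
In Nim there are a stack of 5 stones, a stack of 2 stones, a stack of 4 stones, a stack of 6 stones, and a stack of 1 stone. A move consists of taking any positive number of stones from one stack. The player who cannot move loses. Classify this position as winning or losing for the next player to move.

Bitwise XOR of the heap sizes:
  101  (5)
  010  (2)
  100  (4)
  110  (6)
  001  (1)
  ---
  100  (4)
The nim-sum is 4 ≠ 0, so this is an N-position: the player to move can win.

Winning position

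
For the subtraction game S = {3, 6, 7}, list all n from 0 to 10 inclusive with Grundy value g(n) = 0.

0, 1, 2, 10

Build the Grundy sequence with g(k) = mex{g(k−s) : s ∈ {3, 6, 7}, s ≤ k}:
g(0) = mex{} = 0
g(1) = mex{} = 0
g(2) = mex{} = 0
g(3) = mex{0} = 1
g(4) = mex{0} = 1
g(5) = mex{0} = 1
g(6) = mex{0,1} = 2
g(7) = mex{0,1} = 2
g(8) = mex{0,1} = 2
g(9) = mex{0,1,2} = 3
g(10) = mex{1,2} = 0
The P-positions (g = 0) in 0..10 are 0, 1, 2, 10.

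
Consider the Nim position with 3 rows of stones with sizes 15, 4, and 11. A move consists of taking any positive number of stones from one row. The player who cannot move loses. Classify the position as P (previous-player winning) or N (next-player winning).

P-position

Bitwise XOR of the heap sizes:
  1111  (15)
  0100  (4)
  1011  (11)
  ----
  0000  (0)
The nim-sum is 0, so this is a P-position: the player to move is in a losing position under optimal play.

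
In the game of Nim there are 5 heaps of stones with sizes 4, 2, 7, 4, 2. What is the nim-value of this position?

Nim-sum: 4 ^ 2 ^ 7 ^ 4 ^ 2 = 7.

7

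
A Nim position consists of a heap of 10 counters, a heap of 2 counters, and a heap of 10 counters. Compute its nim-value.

2

Compute the nim-sum pairwise:
10 XOR 2 = 8
8 XOR 10 = 2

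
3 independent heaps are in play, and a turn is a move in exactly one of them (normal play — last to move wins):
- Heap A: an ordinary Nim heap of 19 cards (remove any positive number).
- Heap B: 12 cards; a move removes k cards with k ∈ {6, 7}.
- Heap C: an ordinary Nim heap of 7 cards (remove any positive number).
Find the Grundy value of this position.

22

Heap A is a plain Nim heap of size 19, so its Grundy value is 19.
Build the Grundy sequence for heap B with g(k) = mex{g(k−s) : s ∈ {6, 7}, s ≤ k}:
k:     0  1  2  3  4  5  6  7  8  9 10 11 12
g(k):  0  0  0  0  0  0  1  1  1  1  1  1  2
So g(12) = 2.
Heap C is a plain Nim heap of size 7, so its Grundy value is 7.
By the Sprague-Grundy theorem, the Grundy value of a sum of independent games is the XOR of the component values.
Combined value = 19 ⊕ 2 ⊕ 7 = 22.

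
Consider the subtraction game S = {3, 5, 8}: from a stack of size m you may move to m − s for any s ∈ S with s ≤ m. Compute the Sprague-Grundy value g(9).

Grundy values for subtraction set {3, 5, 8}:
k:     0  1  2  3  4  5  6  7  8  9
g(k):  0  0  0  1  1  1  2  2  2  3
So g(9) = 3.

3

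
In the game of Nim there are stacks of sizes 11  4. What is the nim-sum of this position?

15

Nim-sum: 11 XOR 4 = 15.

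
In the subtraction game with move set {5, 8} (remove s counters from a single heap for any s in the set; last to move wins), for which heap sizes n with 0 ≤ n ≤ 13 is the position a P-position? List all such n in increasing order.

Grundy values for subtraction set {5, 8}:
g(0) = mex{} = 0
g(1) = mex{} = 0
g(2) = mex{} = 0
g(3) = mex{} = 0
g(4) = mex{} = 0
g(5) = mex{0} = 1
g(6) = mex{0} = 1
g(7) = mex{0} = 1
g(8) = mex{0} = 1
g(9) = mex{0} = 1
g(10) = mex{0,1} = 2
g(11) = mex{0,1} = 2
g(12) = mex{0,1} = 2
g(13) = mex{1} = 0
The P-positions (g = 0) in 0..13 are 0, 1, 2, 3, 4, 13.

0, 1, 2, 3, 4, 13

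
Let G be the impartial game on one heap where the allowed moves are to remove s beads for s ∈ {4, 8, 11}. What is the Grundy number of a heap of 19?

1

Compute g(0), g(1), … for moves {4, 8, 11}:
k:     0  1  2  3  4  5  6  7  8  9 10 11 12 13 14 15 16 17 18 19
g(k):  0  0  0  0  1  1  1  1  2  2  2  2  3  3  3  0  0  0  0  1
So g(19) = 1.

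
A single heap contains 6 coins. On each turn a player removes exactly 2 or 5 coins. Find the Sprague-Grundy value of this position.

1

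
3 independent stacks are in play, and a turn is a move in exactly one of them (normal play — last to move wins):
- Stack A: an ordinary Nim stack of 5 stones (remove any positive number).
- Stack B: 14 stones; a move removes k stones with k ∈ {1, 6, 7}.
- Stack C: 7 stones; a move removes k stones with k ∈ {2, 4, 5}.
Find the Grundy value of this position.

Stack A is a plain Nim stack of size 5, so its Grundy value is 5.
Grundy values for stack B (subtraction set {1, 6, 7}):
g(0) = mex{} = 0
g(1) = mex{0} = 1
g(2) = mex{1} = 0
g(3) = mex{0} = 1
g(4) = mex{1} = 0
g(5) = mex{0} = 1
g(6) = mex{0,1} = 2
g(7) = mex{0,1,2} = 3
g(8) = mex{0,1,3} = 2
g(9) = mex{0,1,2} = 3
g(10) = mex{0,1,3} = 2
g(11) = mex{0,1,2} = 3
g(12) = mex{1,2,3} = 0
g(13) = mex{0,2,3} = 1
g(14) = mex{1,2,3} = 0
So g(14) = 0.
For stack C, compute g(0), g(1), … with moves {2, 4, 5}:
k:     0  1  2  3  4  5  6  7
g(k):  0  0  1  1  2  2  3  0
So g(7) = 0.
The value of a disjunctive sum is the nim-sum of the parts.
Combined value = 5 XOR 0 XOR 0 = 5.

5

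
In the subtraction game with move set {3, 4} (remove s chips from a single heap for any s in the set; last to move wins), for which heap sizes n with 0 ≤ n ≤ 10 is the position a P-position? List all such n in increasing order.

Compute g(0), g(1), … for moves {3, 4}:
g(0) = mex{} = 0
g(1) = mex{} = 0
g(2) = mex{} = 0
g(3) = mex{0} = 1
g(4) = mex{0} = 1
g(5) = mex{0} = 1
g(6) = mex{0,1} = 2
g(7) = mex{1} = 0
g(8) = mex{1} = 0
g(9) = mex{1,2} = 0
g(10) = mex{0,2} = 1
The P-positions (g = 0) in 0..10 are 0, 1, 2, 7, 8, 9.

0, 1, 2, 7, 8, 9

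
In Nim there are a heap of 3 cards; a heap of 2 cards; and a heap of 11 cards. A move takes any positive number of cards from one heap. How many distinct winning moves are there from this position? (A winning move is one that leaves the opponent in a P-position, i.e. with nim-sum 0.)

1

Nim-sum: 3 XOR 2 XOR 11 = 10.
The overall nim-sum is X = 10. A heap of size p has a winning move iff p XOR X < p (reduce it to p XOR X).
  3: 3 XOR 10 = 9 ≥ 3 — no move.
  2: 2 XOR 10 = 8 ≥ 2 — no move.
  11: 11 XOR 10 = 1 < 11 — winning move (to 1).
That gives 1 winning move.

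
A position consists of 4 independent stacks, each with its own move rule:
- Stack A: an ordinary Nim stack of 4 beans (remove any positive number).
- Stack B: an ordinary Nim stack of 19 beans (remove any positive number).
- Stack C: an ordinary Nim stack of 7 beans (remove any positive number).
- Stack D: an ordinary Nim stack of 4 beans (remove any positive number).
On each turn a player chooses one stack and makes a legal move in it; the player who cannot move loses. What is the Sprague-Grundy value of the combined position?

Stack A is a plain Nim stack of size 4, so its Grundy value is 4.
Stack B is a plain Nim stack of size 19, so its Grundy value is 19.
Stack C is a plain Nim stack of size 7, so its Grundy value is 7.
Stack D is a plain Nim stack of size 4, so its Grundy value is 4.
By the Sprague-Grundy theorem, the Grundy value of a sum of independent games is the XOR of the component values.
Combined value = 4 XOR 19 XOR 7 XOR 4 = 20.

20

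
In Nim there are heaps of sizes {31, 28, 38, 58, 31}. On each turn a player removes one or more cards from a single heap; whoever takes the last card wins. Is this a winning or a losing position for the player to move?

Losing position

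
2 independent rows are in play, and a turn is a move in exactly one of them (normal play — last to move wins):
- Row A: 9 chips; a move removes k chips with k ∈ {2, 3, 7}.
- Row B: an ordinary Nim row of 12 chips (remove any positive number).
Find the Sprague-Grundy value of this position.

14

Build the Grundy sequence for row A with g(k) = mex{g(k−s) : s ∈ {2, 3, 7}, s ≤ k}:
g(0) = mex{} = 0
g(1) = mex{} = 0
g(2) = mex{0} = 1
g(3) = mex{0} = 1
g(4) = mex{0,1} = 2
g(5) = mex{1} = 0
g(6) = mex{1,2} = 0
g(7) = mex{0,2} = 1
g(8) = mex{0} = 1
g(9) = mex{0,1} = 2
So g(9) = 2.
Row B is a plain Nim row of size 12, so its Grundy value is 12.
The value of a disjunctive sum is the nim-sum of the parts.
Combined value = 2 ⊕ 12 = 14.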